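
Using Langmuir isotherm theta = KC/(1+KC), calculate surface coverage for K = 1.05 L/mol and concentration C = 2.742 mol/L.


Langmuir isotherm: theta = K*C / (1 + K*C)
K*C = 1.05 * 2.742 = 2.8791
theta = 2.8791 / (1 + 2.8791) = 2.8791 / 3.8791
theta = 0.7422

0.7422


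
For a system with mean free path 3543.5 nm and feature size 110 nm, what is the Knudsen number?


Knudsen number Kn = lambda / L
Kn = 3543.5 / 110
Kn = 32.2136

32.2136


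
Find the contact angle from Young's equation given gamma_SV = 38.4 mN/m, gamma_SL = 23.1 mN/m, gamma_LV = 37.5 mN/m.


cos(theta) = (gamma_SV - gamma_SL) / gamma_LV
cos(theta) = (38.4 - 23.1) / 37.5
cos(theta) = 0.408
theta = arccos(0.408) = 65.92 degrees

65.92


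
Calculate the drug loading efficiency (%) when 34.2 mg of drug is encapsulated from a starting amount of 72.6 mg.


Drug loading efficiency = (drug loaded / drug initial) * 100
DLE = 34.2 / 72.6 * 100
DLE = 0.4711 * 100
DLE = 47.11%

47.11


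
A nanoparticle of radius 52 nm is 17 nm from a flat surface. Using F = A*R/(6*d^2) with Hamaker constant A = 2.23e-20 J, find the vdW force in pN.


Convert to SI: R = 52 nm = 5.2e-08 m, d = 17 nm = 1.7e-08 m
F = A * R / (6 * d^2)
F = 2.23e-20 * 5.2e-08 / (6 * (1.7e-08)^2)
F = 6.68743e-13 N = 0.669 pN

0.669


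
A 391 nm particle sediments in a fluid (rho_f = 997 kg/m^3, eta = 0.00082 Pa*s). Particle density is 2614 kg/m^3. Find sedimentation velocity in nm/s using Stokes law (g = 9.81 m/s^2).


Radius R = 391/2 nm = 1.955e-07 m
Density difference = 2614 - 997 = 1617 kg/m^3
v = 2 * R^2 * (rho_p - rho_f) * g / (9 * eta)
v = 2 * (1.955e-07)^2 * 1617 * 9.81 / (9 * 0.00082)
v = 1.64303e-07 m/s = 164.3033 nm/s

164.3033


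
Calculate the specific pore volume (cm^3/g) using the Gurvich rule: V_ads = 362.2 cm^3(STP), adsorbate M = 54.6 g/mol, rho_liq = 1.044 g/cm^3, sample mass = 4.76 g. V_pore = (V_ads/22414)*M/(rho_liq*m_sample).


Moles adsorbed n = V_ads / 22414 = 362.2 / 22414 = 1.615954e-02 mol
Liquid volume V_liq = n * M / rho_liq = 1.615954e-02 * 54.6 / 1.044 = 0.84513 cm^3
Specific pore volume V_pore = V_liq / m_sample = 0.84513 / 4.76
V_pore = 0.1775 cm^3/g

0.1775


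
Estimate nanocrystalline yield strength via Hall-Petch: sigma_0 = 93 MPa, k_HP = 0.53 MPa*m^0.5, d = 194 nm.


d = 194 nm = 1.94e-07 m
sqrt(d) = 0.0004404543
Hall-Petch contribution = k / sqrt(d) = 0.53 / 0.0004404543 = 1203.3 MPa
sigma = sigma_0 + k/sqrt(d) = 93 + 1203.3 = 1296.3 MPa

1296.3


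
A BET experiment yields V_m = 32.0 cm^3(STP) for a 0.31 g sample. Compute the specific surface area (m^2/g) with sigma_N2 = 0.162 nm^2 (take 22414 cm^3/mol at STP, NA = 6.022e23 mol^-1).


Number of moles in monolayer = V_m / 22414 = 32.0 / 22414 = 0.00142768
Number of molecules = moles * NA = 0.00142768 * 6.022e23
SA = molecules * sigma / mass
SA = (32.0 / 22414) * 6.022e23 * 0.162e-18 / 0.31
SA = 449.3 m^2/g

449.3


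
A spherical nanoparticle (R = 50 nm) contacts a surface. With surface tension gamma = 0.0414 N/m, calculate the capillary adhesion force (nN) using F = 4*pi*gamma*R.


Convert radius: R = 50 nm = 5e-08 m
F = 4 * pi * gamma * R
F = 4 * pi * 0.0414 * 5e-08
F = 2.60124e-08 N = 26.0124 nN

26.0124


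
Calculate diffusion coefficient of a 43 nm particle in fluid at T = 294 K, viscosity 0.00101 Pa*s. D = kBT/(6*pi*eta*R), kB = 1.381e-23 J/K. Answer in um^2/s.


Radius R = 43/2 = 21.5 nm = 2.15e-08 m
D = kB*T / (6*pi*eta*R)
D = 1.381e-23 * 294 / (6 * pi * 0.00101 * 2.15e-08)
D = 9.91928e-12 m^2/s = 9.919 um^2/s

9.919


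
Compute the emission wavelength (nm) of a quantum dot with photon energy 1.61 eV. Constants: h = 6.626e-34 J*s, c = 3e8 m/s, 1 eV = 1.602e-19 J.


Convert energy: E = 1.61 eV = 1.61 * 1.602e-19 = 2.57922e-19 J
lambda = h*c / E = 6.626e-34 * 3e8 / 2.57922e-19
lambda = 7.70698e-07 m = 770.7 nm

770.7


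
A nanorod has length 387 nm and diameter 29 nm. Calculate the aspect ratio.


Aspect ratio AR = length / diameter
AR = 387 / 29
AR = 13.34

13.34


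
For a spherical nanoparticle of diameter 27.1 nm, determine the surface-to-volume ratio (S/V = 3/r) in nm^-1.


Radius r = 27.1/2 = 13.55 nm
S/V = 3 / r = 3 / 13.55
S/V = 0.2214 nm^-1

0.2214


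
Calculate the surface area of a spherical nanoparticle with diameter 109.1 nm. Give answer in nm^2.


Radius r = 109.1/2 = 54.55 nm
Surface area SA = 4 * pi * r^2
SA = 4 * pi * (54.55)^2
SA = 37393.78 nm^2

37393.78


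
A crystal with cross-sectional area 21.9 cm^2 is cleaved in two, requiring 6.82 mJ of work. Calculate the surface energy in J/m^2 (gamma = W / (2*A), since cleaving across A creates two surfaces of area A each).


Convert: A = 21.9 cm^2 = 0.00219 m^2, W = 6.82 mJ = 0.00682 J
Cleaving exposes two faces of area A, so total new surface = 2*A and gamma = W / (2*A)
gamma = 0.00682 / (2 * 0.00219)
gamma = 1.557 J/m^2

1.557


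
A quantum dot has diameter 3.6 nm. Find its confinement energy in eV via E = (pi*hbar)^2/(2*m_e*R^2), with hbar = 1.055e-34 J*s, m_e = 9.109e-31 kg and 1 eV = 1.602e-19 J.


Radius R = 3.6/2 = 1.8 nm = 1.8e-09 m
E = (pi * 1.055e-34)^2 / (2 * 9.109e-31 * (1.8e-09)^2)
E(J) = 1.86105e-20
E = E(J) / 1.602e-19 = 0.1162 eV

0.1162


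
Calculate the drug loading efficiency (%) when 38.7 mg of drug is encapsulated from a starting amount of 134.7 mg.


Drug loading efficiency = (drug loaded / drug initial) * 100
DLE = 38.7 / 134.7 * 100
DLE = 0.2873 * 100
DLE = 28.73%

28.73


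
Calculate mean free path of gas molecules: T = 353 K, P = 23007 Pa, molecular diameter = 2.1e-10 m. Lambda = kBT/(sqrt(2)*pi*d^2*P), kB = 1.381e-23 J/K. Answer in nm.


Mean free path: lambda = kB*T / (sqrt(2) * pi * d^2 * P)
lambda = 1.381e-23 * 353 / (sqrt(2) * pi * (2.1e-10)^2 * 23007)
lambda = 1.08145e-06 m
lambda = 1081.45 nm

1081.45


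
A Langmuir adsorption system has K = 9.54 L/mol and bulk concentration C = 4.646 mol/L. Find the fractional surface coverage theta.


Langmuir isotherm: theta = K*C / (1 + K*C)
K*C = 9.54 * 4.646 = 44.32284
theta = 44.32284 / (1 + 44.32284) = 44.32284 / 45.32284
theta = 0.9779

0.9779


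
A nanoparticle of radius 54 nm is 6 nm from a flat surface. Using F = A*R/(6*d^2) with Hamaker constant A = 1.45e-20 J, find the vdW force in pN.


Convert to SI: R = 54 nm = 5.4e-08 m, d = 6 nm = 6e-09 m
F = A * R / (6 * d^2)
F = 1.45e-20 * 5.4e-08 / (6 * (6e-09)^2)
F = 3.625e-12 N = 3.625 pN

3.625


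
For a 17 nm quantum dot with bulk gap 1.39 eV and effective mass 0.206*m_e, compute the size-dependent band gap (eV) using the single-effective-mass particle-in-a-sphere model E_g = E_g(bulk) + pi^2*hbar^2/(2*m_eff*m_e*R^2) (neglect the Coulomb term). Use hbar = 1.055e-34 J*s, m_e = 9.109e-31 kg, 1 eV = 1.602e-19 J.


Radius R = 17/2 nm = 8.5e-09 m
Confinement energy dE = pi^2 * hbar^2 / (2 * m_eff * m_e * R^2)
dE = pi^2 * (1.055e-34)^2 / (2 * 0.206 * 9.109e-31 * (8.5e-09)^2) J, divided by 1.602e-19 J/eV
dE = 0.0253 eV
Total band gap = E_g(bulk) + dE = 1.39 + 0.0253 = 1.4153 eV

1.4153


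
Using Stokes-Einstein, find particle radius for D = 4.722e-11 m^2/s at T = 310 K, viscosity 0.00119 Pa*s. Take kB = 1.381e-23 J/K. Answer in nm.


Stokes-Einstein: R = kB*T / (6*pi*eta*D)
R = 1.381e-23 * 310 / (6 * pi * 0.00119 * 4.722e-11)
R = 4.04186e-09 m = 4.04 nm

4.04


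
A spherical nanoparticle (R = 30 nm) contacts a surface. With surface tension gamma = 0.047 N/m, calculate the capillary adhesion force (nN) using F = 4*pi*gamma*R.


Convert radius: R = 30 nm = 3e-08 m
F = 4 * pi * gamma * R
F = 4 * pi * 0.047 * 3e-08
F = 1.77186e-08 N = 17.7186 nN

17.7186


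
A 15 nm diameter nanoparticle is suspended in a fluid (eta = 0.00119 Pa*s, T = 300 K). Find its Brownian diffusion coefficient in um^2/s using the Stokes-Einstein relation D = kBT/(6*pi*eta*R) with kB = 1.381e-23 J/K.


Radius R = 15/2 = 7.5 nm = 7.5e-09 m
D = kB*T / (6*pi*eta*R)
D = 1.381e-23 * 300 / (6 * pi * 0.00119 * 7.5e-09)
D = 2.46267e-11 m^2/s = 24.627 um^2/s

24.627


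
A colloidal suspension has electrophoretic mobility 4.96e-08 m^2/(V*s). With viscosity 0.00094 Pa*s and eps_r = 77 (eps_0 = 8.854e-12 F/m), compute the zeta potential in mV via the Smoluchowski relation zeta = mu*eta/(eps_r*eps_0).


Smoluchowski equation: zeta = mu * eta / (eps_r * eps_0)
zeta = 4.96e-08 * 0.00094 / (77 * 8.854e-12)
zeta = 0.068388 V = 68.39 mV

68.39


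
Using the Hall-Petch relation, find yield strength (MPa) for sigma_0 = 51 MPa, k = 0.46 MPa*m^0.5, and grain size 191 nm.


d = 191 nm = 1.91e-07 m
sqrt(d) = 0.0004370355
Hall-Petch contribution = k / sqrt(d) = 0.46 / 0.0004370355 = 1052.5 MPa
sigma = sigma_0 + k/sqrt(d) = 51 + 1052.5 = 1103.5 MPa

1103.5


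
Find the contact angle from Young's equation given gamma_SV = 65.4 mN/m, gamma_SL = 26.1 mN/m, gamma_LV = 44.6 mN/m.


cos(theta) = (gamma_SV - gamma_SL) / gamma_LV
cos(theta) = (65.4 - 26.1) / 44.6
cos(theta) = 0.881166
theta = arccos(0.881166) = 28.22 degrees

28.22


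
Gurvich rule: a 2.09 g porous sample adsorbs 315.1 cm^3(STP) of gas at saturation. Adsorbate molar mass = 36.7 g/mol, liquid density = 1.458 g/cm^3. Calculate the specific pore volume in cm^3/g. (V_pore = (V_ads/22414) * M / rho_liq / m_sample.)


Moles adsorbed n = V_ads / 22414 = 315.1 / 22414 = 1.405818e-02 mol
Liquid volume V_liq = n * M / rho_liq = 1.405818e-02 * 36.7 / 1.458 = 0.35386 cm^3
Specific pore volume V_pore = V_liq / m_sample = 0.35386 / 2.09
V_pore = 0.1693 cm^3/g

0.1693


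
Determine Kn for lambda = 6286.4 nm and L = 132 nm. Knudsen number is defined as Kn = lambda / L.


Knudsen number Kn = lambda / L
Kn = 6286.4 / 132
Kn = 47.6242

47.6242


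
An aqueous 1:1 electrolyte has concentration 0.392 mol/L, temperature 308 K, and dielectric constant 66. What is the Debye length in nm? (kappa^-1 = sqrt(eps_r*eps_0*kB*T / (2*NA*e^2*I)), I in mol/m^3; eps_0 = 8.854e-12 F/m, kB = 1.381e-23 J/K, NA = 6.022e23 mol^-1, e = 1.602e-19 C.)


Ionic strength I = 0.392 * 1^2 * 1000 = 392 mol/m^3
kappa^-1 = sqrt(66 * 8.854e-12 * 1.381e-23 * 308 / (2 * 6.022e23 * (1.602e-19)^2 * 392))
kappa^-1 = 0.453 nm

0.453


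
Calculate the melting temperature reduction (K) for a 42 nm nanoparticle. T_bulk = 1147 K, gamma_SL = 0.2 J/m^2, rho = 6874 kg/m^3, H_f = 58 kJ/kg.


Radius R = 42/2 = 21 nm = 2.1e-08 m
Convert H_f = 58 kJ/kg = 58000 J/kg
dT = 2 * gamma_SL * T_bulk / (rho * H_f * R)
dT = 2 * 0.2 * 1147 / (6874 * 58000 * 2.1e-08)
dT = 54.8 K

54.8


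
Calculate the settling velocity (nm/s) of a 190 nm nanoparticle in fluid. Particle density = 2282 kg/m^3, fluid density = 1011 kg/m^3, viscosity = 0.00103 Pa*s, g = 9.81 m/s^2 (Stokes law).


Radius R = 190/2 nm = 9.5e-08 m
Density difference = 2282 - 1011 = 1271 kg/m^3
v = 2 * R^2 * (rho_p - rho_f) * g / (9 * eta)
v = 2 * (9.5e-08)^2 * 1271 * 9.81 / (9 * 0.00103)
v = 2.4278e-08 m/s = 24.278 nm/s

24.278


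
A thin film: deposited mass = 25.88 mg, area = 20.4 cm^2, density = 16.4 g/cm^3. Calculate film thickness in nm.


Convert: m = 25.88 mg = 2.5880e-05 kg, A = 20.4 cm^2 = 2.0400e-03 m^2, rho = 16.4 g/cm^3 = 16400 kg/m^3
t = m / (A * rho)
t = 2.5880e-05 / (2.0400e-03 * 16400)
t = 7.7355e-07 m = 773.6 nm

773.6


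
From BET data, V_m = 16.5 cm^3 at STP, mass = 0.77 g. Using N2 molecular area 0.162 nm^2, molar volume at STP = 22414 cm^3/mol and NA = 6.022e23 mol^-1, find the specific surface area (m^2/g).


Number of moles in monolayer = V_m / 22414 = 16.5 / 22414 = 0.00073615
Number of molecules = moles * NA = 0.00073615 * 6.022e23
SA = molecules * sigma / mass
SA = (16.5 / 22414) * 6.022e23 * 0.162e-18 / 0.77
SA = 93.3 m^2/g

93.3


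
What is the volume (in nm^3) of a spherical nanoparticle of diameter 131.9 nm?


Radius r = 131.9/2 = 65.95 nm
Volume V = (4/3) * pi * r^3
V = (4/3) * pi * (65.95)^3
V = 1201525.55 nm^3

1201525.55


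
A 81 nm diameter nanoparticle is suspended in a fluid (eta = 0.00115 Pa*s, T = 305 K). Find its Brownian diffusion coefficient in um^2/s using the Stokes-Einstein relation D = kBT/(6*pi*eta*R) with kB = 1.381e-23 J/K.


Radius R = 81/2 = 40.5 nm = 4.05e-08 m
D = kB*T / (6*pi*eta*R)
D = 1.381e-23 * 305 / (6 * pi * 0.00115 * 4.05e-08)
D = 4.79777e-12 m^2/s = 4.798 um^2/s

4.798


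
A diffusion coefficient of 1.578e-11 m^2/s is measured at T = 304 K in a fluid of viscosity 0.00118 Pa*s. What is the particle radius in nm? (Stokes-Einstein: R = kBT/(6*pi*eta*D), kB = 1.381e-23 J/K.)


Stokes-Einstein: R = kB*T / (6*pi*eta*D)
R = 1.381e-23 * 304 / (6 * pi * 0.00118 * 1.578e-11)
R = 1.19613e-08 m = 11.96 nm

11.96


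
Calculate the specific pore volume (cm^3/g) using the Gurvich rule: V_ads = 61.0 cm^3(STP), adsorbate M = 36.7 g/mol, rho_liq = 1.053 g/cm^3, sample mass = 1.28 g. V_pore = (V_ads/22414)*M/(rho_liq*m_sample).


Moles adsorbed n = V_ads / 22414 = 61.0 / 22414 = 2.721513e-03 mol
Liquid volume V_liq = n * M / rho_liq = 2.721513e-03 * 36.7 / 1.053 = 0.09485 cm^3
Specific pore volume V_pore = V_liq / m_sample = 0.09485 / 1.28
V_pore = 0.0741 cm^3/g

0.0741


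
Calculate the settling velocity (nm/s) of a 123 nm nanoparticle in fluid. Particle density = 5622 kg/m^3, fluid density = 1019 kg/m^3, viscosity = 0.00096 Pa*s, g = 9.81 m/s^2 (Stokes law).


Radius R = 123/2 nm = 6.15e-08 m
Density difference = 5622 - 1019 = 4603 kg/m^3
v = 2 * R^2 * (rho_p - rho_f) * g / (9 * eta)
v = 2 * (6.15e-08)^2 * 4603 * 9.81 / (9 * 0.00096)
v = 3.95345e-08 m/s = 39.5345 nm/s

39.5345


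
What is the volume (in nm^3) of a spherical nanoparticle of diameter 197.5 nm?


Radius r = 197.5/2 = 98.75 nm
Volume V = (4/3) * pi * r^3
V = (4/3) * pi * (98.75)^3
V = 4033665.89 nm^3

4033665.89


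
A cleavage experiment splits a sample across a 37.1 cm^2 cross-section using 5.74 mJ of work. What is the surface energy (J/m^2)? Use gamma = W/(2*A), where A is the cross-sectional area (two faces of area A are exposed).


Convert: A = 37.1 cm^2 = 0.00371 m^2, W = 5.74 mJ = 0.00574 J
Cleaving exposes two faces of area A, so total new surface = 2*A and gamma = W / (2*A)
gamma = 0.00574 / (2 * 0.00371)
gamma = 0.774 J/m^2

0.774


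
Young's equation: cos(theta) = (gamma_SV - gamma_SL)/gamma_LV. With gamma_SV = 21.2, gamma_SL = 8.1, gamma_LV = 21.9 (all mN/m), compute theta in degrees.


cos(theta) = (gamma_SV - gamma_SL) / gamma_LV
cos(theta) = (21.2 - 8.1) / 21.9
cos(theta) = 0.598174
theta = arccos(0.598174) = 53.26 degrees

53.26


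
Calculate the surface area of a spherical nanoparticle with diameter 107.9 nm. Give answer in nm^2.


Radius r = 107.9/2 = 53.95 nm
Surface area SA = 4 * pi * r^2
SA = 4 * pi * (53.95)^2
SA = 36575.71 nm^2

36575.71


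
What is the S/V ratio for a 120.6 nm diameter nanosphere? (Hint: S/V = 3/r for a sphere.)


Radius r = 120.6/2 = 60.3 nm
S/V = 3 / r = 3 / 60.3
S/V = 0.0498 nm^-1

0.0498


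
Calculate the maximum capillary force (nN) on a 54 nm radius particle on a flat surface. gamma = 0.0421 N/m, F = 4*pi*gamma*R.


Convert radius: R = 54 nm = 5.4e-08 m
F = 4 * pi * gamma * R
F = 4 * pi * 0.0421 * 5.4e-08
F = 2.85684e-08 N = 28.5684 nN

28.5684


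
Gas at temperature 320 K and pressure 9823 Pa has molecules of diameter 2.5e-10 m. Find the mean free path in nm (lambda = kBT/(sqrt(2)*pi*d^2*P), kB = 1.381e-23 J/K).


Mean free path: lambda = kB*T / (sqrt(2) * pi * d^2 * P)
lambda = 1.381e-23 * 320 / (sqrt(2) * pi * (2.5e-10)^2 * 9823)
lambda = 1.62015e-06 m
lambda = 1620.15 nm

1620.15


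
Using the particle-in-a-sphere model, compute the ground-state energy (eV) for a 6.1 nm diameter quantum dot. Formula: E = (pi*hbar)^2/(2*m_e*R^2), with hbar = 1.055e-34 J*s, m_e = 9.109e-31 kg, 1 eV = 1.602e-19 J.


Radius R = 6.1/2 = 3.05 nm = 3.05e-09 m
E = (pi * 1.055e-34)^2 / (2 * 9.109e-31 * (3.05e-09)^2)
E(J) = 6.48193e-21
E = E(J) / 1.602e-19 = 0.0405 eV

0.0405


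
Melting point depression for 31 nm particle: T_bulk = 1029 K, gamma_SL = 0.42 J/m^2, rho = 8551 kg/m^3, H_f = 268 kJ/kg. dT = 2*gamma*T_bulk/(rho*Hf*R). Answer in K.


Radius R = 31/2 = 15.5 nm = 1.55e-08 m
Convert H_f = 268 kJ/kg = 268000 J/kg
dT = 2 * gamma_SL * T_bulk / (rho * H_f * R)
dT = 2 * 0.42 * 1029 / (8551 * 268000 * 1.55e-08)
dT = 24.3 K

24.3


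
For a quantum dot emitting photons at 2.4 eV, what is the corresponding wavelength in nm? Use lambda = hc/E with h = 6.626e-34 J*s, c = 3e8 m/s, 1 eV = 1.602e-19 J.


Convert energy: E = 2.4 eV = 2.4 * 1.602e-19 = 3.8448e-19 J
lambda = h*c / E = 6.626e-34 * 3e8 / 3.8448e-19
lambda = 5.1701e-07 m = 517.0 nm

517.0


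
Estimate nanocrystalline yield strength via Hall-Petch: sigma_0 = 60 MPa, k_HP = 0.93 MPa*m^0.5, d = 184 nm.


d = 184 nm = 1.84e-07 m
sqrt(d) = 0.0004289522
Hall-Petch contribution = k / sqrt(d) = 0.93 / 0.0004289522 = 2168.1 MPa
sigma = sigma_0 + k/sqrt(d) = 60 + 2168.1 = 2228.1 MPa

2228.1


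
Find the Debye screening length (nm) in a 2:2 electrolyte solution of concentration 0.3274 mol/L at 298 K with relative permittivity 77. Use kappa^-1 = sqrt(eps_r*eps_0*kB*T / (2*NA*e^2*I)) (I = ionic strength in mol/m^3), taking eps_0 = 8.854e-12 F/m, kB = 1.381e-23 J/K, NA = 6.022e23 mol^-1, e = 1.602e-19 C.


Ionic strength I = 0.3274 * 2^2 * 1000 = 1309.6 mol/m^3
kappa^-1 = sqrt(77 * 8.854e-12 * 1.381e-23 * 298 / (2 * 6.022e23 * (1.602e-19)^2 * 1309.6))
kappa^-1 = 0.263 nm

0.263


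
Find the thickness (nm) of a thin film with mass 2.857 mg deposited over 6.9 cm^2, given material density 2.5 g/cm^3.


Convert: m = 2.857 mg = 2.8570e-06 kg, A = 6.9 cm^2 = 6.9000e-04 m^2, rho = 2.5 g/cm^3 = 2500 kg/m^3
t = m / (A * rho)
t = 2.8570e-06 / (6.9000e-04 * 2500)
t = 1.6562e-06 m = 1656.2 nm

1656.2


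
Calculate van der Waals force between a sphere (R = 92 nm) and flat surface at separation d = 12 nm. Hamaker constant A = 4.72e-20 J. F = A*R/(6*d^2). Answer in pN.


Convert to SI: R = 92 nm = 9.2e-08 m, d = 12 nm = 1.2e-08 m
F = A * R / (6 * d^2)
F = 4.72e-20 * 9.2e-08 / (6 * (1.2e-08)^2)
F = 5.02593e-12 N = 5.026 pN

5.026


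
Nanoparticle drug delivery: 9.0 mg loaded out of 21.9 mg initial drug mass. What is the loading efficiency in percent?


Drug loading efficiency = (drug loaded / drug initial) * 100
DLE = 9.0 / 21.9 * 100
DLE = 0.411 * 100
DLE = 41.1%

41.1


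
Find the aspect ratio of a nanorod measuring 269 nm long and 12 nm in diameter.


Aspect ratio AR = length / diameter
AR = 269 / 12
AR = 22.42

22.42


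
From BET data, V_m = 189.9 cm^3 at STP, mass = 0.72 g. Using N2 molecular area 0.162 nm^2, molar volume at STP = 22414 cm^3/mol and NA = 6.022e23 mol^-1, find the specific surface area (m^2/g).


Number of moles in monolayer = V_m / 22414 = 189.9 / 22414 = 0.00847238
Number of molecules = moles * NA = 0.00847238 * 6.022e23
SA = molecules * sigma / mass
SA = (189.9 / 22414) * 6.022e23 * 0.162e-18 / 0.72
SA = 1148.0 m^2/g

1148.0


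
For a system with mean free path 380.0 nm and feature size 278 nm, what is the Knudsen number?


Knudsen number Kn = lambda / L
Kn = 380.0 / 278
Kn = 1.3669

1.3669


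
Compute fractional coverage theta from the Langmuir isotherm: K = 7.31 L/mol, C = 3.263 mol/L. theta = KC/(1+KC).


Langmuir isotherm: theta = K*C / (1 + K*C)
K*C = 7.31 * 3.263 = 23.85253
theta = 23.85253 / (1 + 23.85253) = 23.85253 / 24.85253
theta = 0.9598

0.9598


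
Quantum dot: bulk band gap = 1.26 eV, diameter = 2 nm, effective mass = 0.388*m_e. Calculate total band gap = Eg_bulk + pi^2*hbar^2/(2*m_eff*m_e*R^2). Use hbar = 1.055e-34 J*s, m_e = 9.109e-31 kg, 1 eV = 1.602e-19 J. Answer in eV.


Radius R = 2/2 nm = 1e-09 m
Confinement energy dE = pi^2 * hbar^2 / (2 * m_eff * m_e * R^2)
dE = pi^2 * (1.055e-34)^2 / (2 * 0.388 * 9.109e-31 * (1e-09)^2) J, divided by 1.602e-19 J/eV
dE = 0.9701 eV
Total band gap = E_g(bulk) + dE = 1.26 + 0.9701 = 2.2301 eV

2.2301


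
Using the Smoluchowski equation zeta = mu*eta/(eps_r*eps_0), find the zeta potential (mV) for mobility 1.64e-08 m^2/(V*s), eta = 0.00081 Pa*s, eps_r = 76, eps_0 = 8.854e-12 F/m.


Smoluchowski equation: zeta = mu * eta / (eps_r * eps_0)
zeta = 1.64e-08 * 0.00081 / (76 * 8.854e-12)
zeta = 0.019741 V = 19.74 mV

19.74


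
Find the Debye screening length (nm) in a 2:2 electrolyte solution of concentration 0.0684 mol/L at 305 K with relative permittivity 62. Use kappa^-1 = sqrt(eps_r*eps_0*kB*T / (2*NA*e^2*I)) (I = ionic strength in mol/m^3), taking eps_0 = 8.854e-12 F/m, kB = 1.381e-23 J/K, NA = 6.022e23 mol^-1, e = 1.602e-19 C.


Ionic strength I = 0.0684 * 2^2 * 1000 = 273.6 mol/m^3
kappa^-1 = sqrt(62 * 8.854e-12 * 1.381e-23 * 305 / (2 * 6.022e23 * (1.602e-19)^2 * 273.6))
kappa^-1 = 0.523 nm

0.523


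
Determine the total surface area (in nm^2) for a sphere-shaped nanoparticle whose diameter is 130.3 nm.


Radius r = 130.3/2 = 65.15 nm
Surface area SA = 4 * pi * r^2
SA = 4 * pi * (65.15)^2
SA = 53338.24 nm^2

53338.24


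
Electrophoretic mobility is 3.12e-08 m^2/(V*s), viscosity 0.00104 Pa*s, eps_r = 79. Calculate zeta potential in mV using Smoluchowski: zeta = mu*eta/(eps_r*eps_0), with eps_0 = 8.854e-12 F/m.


Smoluchowski equation: zeta = mu * eta / (eps_r * eps_0)
zeta = 3.12e-08 * 0.00104 / (79 * 8.854e-12)
zeta = 0.04639 V = 46.39 mV

46.39


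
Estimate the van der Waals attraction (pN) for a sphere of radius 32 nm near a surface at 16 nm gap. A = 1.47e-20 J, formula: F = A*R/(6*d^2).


Convert to SI: R = 32 nm = 3.2e-08 m, d = 16 nm = 1.6e-08 m
F = A * R / (6 * d^2)
F = 1.47e-20 * 3.2e-08 / (6 * (1.6e-08)^2)
F = 3.0625e-13 N = 0.306 pN

0.306


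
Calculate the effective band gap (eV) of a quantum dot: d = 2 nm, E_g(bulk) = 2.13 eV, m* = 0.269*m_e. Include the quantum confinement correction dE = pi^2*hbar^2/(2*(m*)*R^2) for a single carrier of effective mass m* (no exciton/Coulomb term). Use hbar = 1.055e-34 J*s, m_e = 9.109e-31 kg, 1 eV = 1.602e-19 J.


Radius R = 2/2 nm = 1e-09 m
Confinement energy dE = pi^2 * hbar^2 / (2 * m_eff * m_e * R^2)
dE = pi^2 * (1.055e-34)^2 / (2 * 0.269 * 9.109e-31 * (1e-09)^2) J, divided by 1.602e-19 J/eV
dE = 1.3992 eV
Total band gap = E_g(bulk) + dE = 2.13 + 1.3992 = 3.5292 eV

3.5292


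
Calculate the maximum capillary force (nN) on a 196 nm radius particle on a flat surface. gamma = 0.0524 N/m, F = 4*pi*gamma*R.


Convert radius: R = 196 nm = 1.96e-07 m
F = 4 * pi * gamma * R
F = 4 * pi * 0.0524 * 1.96e-07
F = 1.29062e-07 N = 129.0617 nN

129.0617


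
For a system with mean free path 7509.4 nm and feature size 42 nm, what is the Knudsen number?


Knudsen number Kn = lambda / L
Kn = 7509.4 / 42
Kn = 178.7952

178.7952


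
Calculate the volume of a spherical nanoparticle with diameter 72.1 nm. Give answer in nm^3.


Radius r = 72.1/2 = 36.05 nm
Volume V = (4/3) * pi * r^3
V = (4/3) * pi * (36.05)^3
V = 196247.63 nm^3

196247.63


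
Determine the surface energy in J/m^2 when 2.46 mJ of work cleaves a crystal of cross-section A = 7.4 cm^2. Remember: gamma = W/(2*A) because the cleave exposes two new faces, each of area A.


Convert: A = 7.4 cm^2 = 0.00074 m^2, W = 2.46 mJ = 0.00246 J
Cleaving exposes two faces of area A, so total new surface = 2*A and gamma = W / (2*A)
gamma = 0.00246 / (2 * 0.00074)
gamma = 1.662 J/m^2

1.662


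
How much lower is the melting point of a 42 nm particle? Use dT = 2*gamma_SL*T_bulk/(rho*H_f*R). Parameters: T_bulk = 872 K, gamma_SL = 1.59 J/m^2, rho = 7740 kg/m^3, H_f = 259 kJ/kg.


Radius R = 42/2 = 21 nm = 2.1e-08 m
Convert H_f = 259 kJ/kg = 259000 J/kg
dT = 2 * gamma_SL * T_bulk / (rho * H_f * R)
dT = 2 * 1.59 * 872 / (7740 * 259000 * 2.1e-08)
dT = 65.9 K

65.9


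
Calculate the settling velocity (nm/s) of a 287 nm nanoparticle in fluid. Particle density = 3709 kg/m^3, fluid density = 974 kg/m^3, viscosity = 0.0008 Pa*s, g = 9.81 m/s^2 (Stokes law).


Radius R = 287/2 nm = 1.435e-07 m
Density difference = 3709 - 974 = 2735 kg/m^3
v = 2 * R^2 * (rho_p - rho_f) * g / (9 * eta)
v = 2 * (1.435e-07)^2 * 2735 * 9.81 / (9 * 0.0008)
v = 1.53471e-07 m/s = 153.4715 nm/s

153.4715


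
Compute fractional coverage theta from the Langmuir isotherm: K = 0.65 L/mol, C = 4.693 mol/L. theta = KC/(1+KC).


Langmuir isotherm: theta = K*C / (1 + K*C)
K*C = 0.65 * 4.693 = 3.05045
theta = 3.05045 / (1 + 3.05045) = 3.05045 / 4.05045
theta = 0.7531

0.7531


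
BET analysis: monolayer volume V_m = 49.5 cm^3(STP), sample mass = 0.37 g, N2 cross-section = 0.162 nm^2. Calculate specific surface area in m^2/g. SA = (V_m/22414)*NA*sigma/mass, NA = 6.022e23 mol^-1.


Number of moles in monolayer = V_m / 22414 = 49.5 / 22414 = 0.00220844
Number of molecules = moles * NA = 0.00220844 * 6.022e23
SA = molecules * sigma / mass
SA = (49.5 / 22414) * 6.022e23 * 0.162e-18 / 0.37
SA = 582.3 m^2/g

582.3


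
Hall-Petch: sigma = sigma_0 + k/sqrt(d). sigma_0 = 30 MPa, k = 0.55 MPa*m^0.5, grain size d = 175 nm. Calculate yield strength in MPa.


d = 175 nm = 1.75e-07 m
sqrt(d) = 0.00041833
Hall-Petch contribution = k / sqrt(d) = 0.55 / 0.00041833 = 1314.8 MPa
sigma = sigma_0 + k/sqrt(d) = 30 + 1314.8 = 1344.8 MPa

1344.8


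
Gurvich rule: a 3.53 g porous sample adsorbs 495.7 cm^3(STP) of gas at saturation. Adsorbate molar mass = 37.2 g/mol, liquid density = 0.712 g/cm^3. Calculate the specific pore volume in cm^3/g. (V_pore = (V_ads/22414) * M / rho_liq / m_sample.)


Moles adsorbed n = V_ads / 22414 = 495.7 / 22414 = 2.211564e-02 mol
Liquid volume V_liq = n * M / rho_liq = 2.211564e-02 * 37.2 / 0.712 = 1.15548 cm^3
Specific pore volume V_pore = V_liq / m_sample = 1.15548 / 3.53
V_pore = 0.3273 cm^3/g

0.3273


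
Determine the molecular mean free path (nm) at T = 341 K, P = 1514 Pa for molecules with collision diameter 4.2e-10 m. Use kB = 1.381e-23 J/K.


Mean free path: lambda = kB*T / (sqrt(2) * pi * d^2 * P)
lambda = 1.381e-23 * 341 / (sqrt(2) * pi * (4.2e-10)^2 * 1514)
lambda = 3.9688e-06 m
lambda = 3968.8 nm

3968.8


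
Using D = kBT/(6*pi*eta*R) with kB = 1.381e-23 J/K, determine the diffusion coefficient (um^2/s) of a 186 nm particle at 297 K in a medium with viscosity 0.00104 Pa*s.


Radius R = 186/2 = 93 nm = 9.3e-08 m
D = kB*T / (6*pi*eta*R)
D = 1.381e-23 * 297 / (6 * pi * 0.00104 * 9.3e-08)
D = 2.24974e-12 m^2/s = 2.25 um^2/s

2.25


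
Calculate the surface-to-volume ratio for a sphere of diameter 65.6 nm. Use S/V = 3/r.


Radius r = 65.6/2 = 32.8 nm
S/V = 3 / r = 3 / 32.8
S/V = 0.0915 nm^-1

0.0915


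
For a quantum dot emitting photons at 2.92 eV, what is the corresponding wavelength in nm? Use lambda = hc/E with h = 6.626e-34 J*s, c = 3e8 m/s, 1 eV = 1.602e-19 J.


Convert energy: E = 2.92 eV = 2.92 * 1.602e-19 = 4.67784e-19 J
lambda = h*c / E = 6.626e-34 * 3e8 / 4.67784e-19
lambda = 4.2494e-07 m = 424.9 nm

424.9


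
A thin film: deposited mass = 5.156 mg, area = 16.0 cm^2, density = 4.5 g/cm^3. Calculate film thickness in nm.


Convert: m = 5.156 mg = 5.1560e-06 kg, A = 16.0 cm^2 = 1.6000e-03 m^2, rho = 4.5 g/cm^3 = 4500 kg/m^3
t = m / (A * rho)
t = 5.1560e-06 / (1.6000e-03 * 4500)
t = 7.1611e-07 m = 716.1 nm

716.1


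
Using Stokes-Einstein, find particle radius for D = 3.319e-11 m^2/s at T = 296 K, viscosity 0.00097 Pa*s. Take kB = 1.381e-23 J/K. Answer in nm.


Stokes-Einstein: R = kB*T / (6*pi*eta*D)
R = 1.381e-23 * 296 / (6 * pi * 0.00097 * 3.319e-11)
R = 6.73605e-09 m = 6.74 nm

6.74


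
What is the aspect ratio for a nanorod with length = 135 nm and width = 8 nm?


Aspect ratio AR = length / diameter
AR = 135 / 8
AR = 16.88

16.88


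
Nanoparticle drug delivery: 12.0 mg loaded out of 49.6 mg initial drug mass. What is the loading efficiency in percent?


Drug loading efficiency = (drug loaded / drug initial) * 100
DLE = 12.0 / 49.6 * 100
DLE = 0.2419 * 100
DLE = 24.19%

24.19


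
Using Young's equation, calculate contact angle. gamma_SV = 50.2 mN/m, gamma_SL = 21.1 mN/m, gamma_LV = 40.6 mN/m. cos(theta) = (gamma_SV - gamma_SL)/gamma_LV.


cos(theta) = (gamma_SV - gamma_SL) / gamma_LV
cos(theta) = (50.2 - 21.1) / 40.6
cos(theta) = 0.716749
theta = arccos(0.716749) = 44.21 degrees

44.21


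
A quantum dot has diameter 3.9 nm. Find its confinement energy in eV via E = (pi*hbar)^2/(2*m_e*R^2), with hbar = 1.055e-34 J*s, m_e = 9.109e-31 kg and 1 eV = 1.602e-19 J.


Radius R = 3.9/2 = 1.95 nm = 1.95e-09 m
E = (pi * 1.055e-34)^2 / (2 * 9.109e-31 * (1.95e-09)^2)
E(J) = 1.58575e-20
E = E(J) / 1.602e-19 = 0.099 eV

0.099


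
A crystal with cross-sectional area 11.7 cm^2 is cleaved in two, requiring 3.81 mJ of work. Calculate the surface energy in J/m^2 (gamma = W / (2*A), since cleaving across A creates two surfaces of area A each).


Convert: A = 11.7 cm^2 = 0.00117 m^2, W = 3.81 mJ = 0.00381 J
Cleaving exposes two faces of area A, so total new surface = 2*A and gamma = W / (2*A)
gamma = 0.00381 / (2 * 0.00117)
gamma = 1.628 J/m^2

1.628


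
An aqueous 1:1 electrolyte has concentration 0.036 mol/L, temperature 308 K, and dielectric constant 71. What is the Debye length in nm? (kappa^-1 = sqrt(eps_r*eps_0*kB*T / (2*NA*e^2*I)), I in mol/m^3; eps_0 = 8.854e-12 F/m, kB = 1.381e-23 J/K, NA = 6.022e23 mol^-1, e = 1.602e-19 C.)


Ionic strength I = 0.036 * 1^2 * 1000 = 36 mol/m^3
kappa^-1 = sqrt(71 * 8.854e-12 * 1.381e-23 * 308 / (2 * 6.022e23 * (1.602e-19)^2 * 36))
kappa^-1 = 1.55 nm

1.55


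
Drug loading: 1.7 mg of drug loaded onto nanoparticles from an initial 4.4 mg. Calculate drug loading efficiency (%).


Drug loading efficiency = (drug loaded / drug initial) * 100
DLE = 1.7 / 4.4 * 100
DLE = 0.3864 * 100
DLE = 38.64%

38.64


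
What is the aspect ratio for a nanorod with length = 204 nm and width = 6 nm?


Aspect ratio AR = length / diameter
AR = 204 / 6
AR = 34.0

34.0


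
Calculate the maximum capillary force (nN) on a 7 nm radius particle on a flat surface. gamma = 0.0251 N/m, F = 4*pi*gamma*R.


Convert radius: R = 7 nm = 7e-09 m
F = 4 * pi * gamma * R
F = 4 * pi * 0.0251 * 7e-09
F = 2.20791e-09 N = 2.2079 nN

2.2079


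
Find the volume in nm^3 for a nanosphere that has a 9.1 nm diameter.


Radius r = 9.1/2 = 4.55 nm
Volume V = (4/3) * pi * r^3
V = (4/3) * pi * (4.55)^3
V = 394.57 nm^3

394.57


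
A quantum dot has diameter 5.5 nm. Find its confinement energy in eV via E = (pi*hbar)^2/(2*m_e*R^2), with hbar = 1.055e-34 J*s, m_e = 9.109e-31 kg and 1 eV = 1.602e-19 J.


Radius R = 5.5/2 = 2.75 nm = 2.75e-09 m
E = (pi * 1.055e-34)^2 / (2 * 9.109e-31 * (2.75e-09)^2)
E(J) = 7.97331e-21
E = E(J) / 1.602e-19 = 0.0498 eV

0.0498


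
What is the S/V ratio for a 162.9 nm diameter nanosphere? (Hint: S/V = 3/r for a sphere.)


Radius r = 162.9/2 = 81.45 nm
S/V = 3 / r = 3 / 81.45
S/V = 0.0368 nm^-1

0.0368


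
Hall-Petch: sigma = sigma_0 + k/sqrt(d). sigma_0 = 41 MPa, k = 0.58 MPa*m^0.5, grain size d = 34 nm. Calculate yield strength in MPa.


d = 34 nm = 3.4e-08 m
sqrt(d) = 0.0001843909
Hall-Petch contribution = k / sqrt(d) = 0.58 / 0.0001843909 = 3145.5 MPa
sigma = sigma_0 + k/sqrt(d) = 41 + 3145.5 = 3186.5 MPa

3186.5


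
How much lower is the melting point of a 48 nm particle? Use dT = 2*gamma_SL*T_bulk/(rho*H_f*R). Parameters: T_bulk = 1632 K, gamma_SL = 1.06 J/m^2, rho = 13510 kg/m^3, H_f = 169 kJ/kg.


Radius R = 48/2 = 24 nm = 2.4e-08 m
Convert H_f = 169 kJ/kg = 169000 J/kg
dT = 2 * gamma_SL * T_bulk / (rho * H_f * R)
dT = 2 * 1.06 * 1632 / (13510 * 169000 * 2.4e-08)
dT = 63.1 K

63.1


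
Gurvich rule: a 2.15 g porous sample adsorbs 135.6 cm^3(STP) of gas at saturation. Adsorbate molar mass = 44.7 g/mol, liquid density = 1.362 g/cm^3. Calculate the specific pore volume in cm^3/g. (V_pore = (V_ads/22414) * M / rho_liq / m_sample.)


Moles adsorbed n = V_ads / 22414 = 135.6 / 22414 = 6.049790e-03 mol
Liquid volume V_liq = n * M / rho_liq = 6.049790e-03 * 44.7 / 1.362 = 0.19855 cm^3
Specific pore volume V_pore = V_liq / m_sample = 0.19855 / 2.15
V_pore = 0.0923 cm^3/g

0.0923


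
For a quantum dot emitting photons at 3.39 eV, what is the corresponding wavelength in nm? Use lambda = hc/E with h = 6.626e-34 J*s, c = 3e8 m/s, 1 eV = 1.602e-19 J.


Convert energy: E = 3.39 eV = 3.39 * 1.602e-19 = 5.43078e-19 J
lambda = h*c / E = 6.626e-34 * 3e8 / 5.43078e-19
lambda = 3.66025e-07 m = 366.0 nm

366.0


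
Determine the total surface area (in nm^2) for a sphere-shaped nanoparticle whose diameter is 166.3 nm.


Radius r = 166.3/2 = 83.15 nm
Surface area SA = 4 * pi * r^2
SA = 4 * pi * (83.15)^2
SA = 86882.91 nm^2

86882.91


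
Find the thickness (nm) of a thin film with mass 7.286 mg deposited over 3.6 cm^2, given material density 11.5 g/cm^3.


Convert: m = 7.286 mg = 7.2860e-06 kg, A = 3.6 cm^2 = 3.6000e-04 m^2, rho = 11.5 g/cm^3 = 11500 kg/m^3
t = m / (A * rho)
t = 7.2860e-06 / (3.6000e-04 * 11500)
t = 1.7599e-06 m = 1759.9 nm

1759.9


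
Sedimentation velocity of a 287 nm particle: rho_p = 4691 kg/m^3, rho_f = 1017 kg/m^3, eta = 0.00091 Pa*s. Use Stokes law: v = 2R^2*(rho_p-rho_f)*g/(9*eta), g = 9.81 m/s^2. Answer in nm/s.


Radius R = 287/2 nm = 1.435e-07 m
Density difference = 4691 - 1017 = 3674 kg/m^3
v = 2 * R^2 * (rho_p - rho_f) * g / (9 * eta)
v = 2 * (1.435e-07)^2 * 3674 * 9.81 / (9 * 0.00091)
v = 1.81242e-07 m/s = 181.2417 nm/s

181.2417


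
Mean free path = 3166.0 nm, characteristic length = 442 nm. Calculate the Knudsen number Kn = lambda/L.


Knudsen number Kn = lambda / L
Kn = 3166.0 / 442
Kn = 7.1629

7.1629


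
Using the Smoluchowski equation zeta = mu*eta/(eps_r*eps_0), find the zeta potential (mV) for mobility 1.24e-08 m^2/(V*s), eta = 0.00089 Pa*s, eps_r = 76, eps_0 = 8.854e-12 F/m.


Smoluchowski equation: zeta = mu * eta / (eps_r * eps_0)
zeta = 1.24e-08 * 0.00089 / (76 * 8.854e-12)
zeta = 0.016401 V = 16.4 mV

16.4


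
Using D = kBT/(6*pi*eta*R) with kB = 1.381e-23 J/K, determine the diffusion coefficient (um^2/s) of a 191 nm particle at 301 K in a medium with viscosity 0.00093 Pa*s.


Radius R = 191/2 = 95.5 nm = 9.55e-08 m
D = kB*T / (6*pi*eta*R)
D = 1.381e-23 * 301 / (6 * pi * 0.00093 * 9.55e-08)
D = 2.48298e-12 m^2/s = 2.483 um^2/s

2.483


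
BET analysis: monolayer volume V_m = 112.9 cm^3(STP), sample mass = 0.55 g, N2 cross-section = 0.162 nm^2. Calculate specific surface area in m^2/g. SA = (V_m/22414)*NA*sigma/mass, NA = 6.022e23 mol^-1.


Number of moles in monolayer = V_m / 22414 = 112.9 / 22414 = 0.00503703
Number of molecules = moles * NA = 0.00503703 * 6.022e23
SA = molecules * sigma / mass
SA = (112.9 / 22414) * 6.022e23 * 0.162e-18 / 0.55
SA = 893.4 m^2/g

893.4


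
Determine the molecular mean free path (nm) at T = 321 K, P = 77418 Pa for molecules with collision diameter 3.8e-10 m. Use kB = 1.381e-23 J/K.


Mean free path: lambda = kB*T / (sqrt(2) * pi * d^2 * P)
lambda = 1.381e-23 * 321 / (sqrt(2) * pi * (3.8e-10)^2 * 77418)
lambda = 8.92534e-08 m
lambda = 89.25 nm

89.25


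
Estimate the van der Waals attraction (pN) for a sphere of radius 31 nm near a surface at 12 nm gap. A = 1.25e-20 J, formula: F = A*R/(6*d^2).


Convert to SI: R = 31 nm = 3.1e-08 m, d = 12 nm = 1.2e-08 m
F = A * R / (6 * d^2)
F = 1.25e-20 * 3.1e-08 / (6 * (1.2e-08)^2)
F = 4.48495e-13 N = 0.448 pN

0.448


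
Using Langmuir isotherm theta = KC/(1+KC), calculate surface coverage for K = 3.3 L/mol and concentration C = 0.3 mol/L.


Langmuir isotherm: theta = K*C / (1 + K*C)
K*C = 3.3 * 0.3 = 0.99
theta = 0.99 / (1 + 0.99) = 0.99 / 1.99
theta = 0.4975

0.4975


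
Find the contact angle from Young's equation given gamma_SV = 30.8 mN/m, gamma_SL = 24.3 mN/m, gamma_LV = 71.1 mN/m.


cos(theta) = (gamma_SV - gamma_SL) / gamma_LV
cos(theta) = (30.8 - 24.3) / 71.1
cos(theta) = 0.091421
theta = arccos(0.091421) = 84.75 degrees

84.75


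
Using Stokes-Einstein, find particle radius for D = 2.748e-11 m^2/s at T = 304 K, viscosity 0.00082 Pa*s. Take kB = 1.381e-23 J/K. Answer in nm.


Stokes-Einstein: R = kB*T / (6*pi*eta*D)
R = 1.381e-23 * 304 / (6 * pi * 0.00082 * 2.748e-11)
R = 9.88406e-09 m = 9.88 nm

9.88


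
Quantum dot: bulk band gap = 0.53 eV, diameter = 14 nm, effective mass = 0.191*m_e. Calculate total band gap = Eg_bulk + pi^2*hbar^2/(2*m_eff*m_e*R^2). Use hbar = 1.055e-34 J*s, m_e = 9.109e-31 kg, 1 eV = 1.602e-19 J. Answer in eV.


Radius R = 14/2 nm = 7e-09 m
Confinement energy dE = pi^2 * hbar^2 / (2 * m_eff * m_e * R^2)
dE = pi^2 * (1.055e-34)^2 / (2 * 0.191 * 9.109e-31 * (7e-09)^2) J, divided by 1.602e-19 J/eV
dE = 0.0402 eV
Total band gap = E_g(bulk) + dE = 0.53 + 0.0402 = 0.5702 eV

0.5702


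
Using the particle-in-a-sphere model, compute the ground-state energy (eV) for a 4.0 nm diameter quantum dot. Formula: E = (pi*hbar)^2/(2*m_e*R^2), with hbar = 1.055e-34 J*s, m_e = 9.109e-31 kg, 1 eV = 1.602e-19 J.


Radius R = 4.0/2 = 2 nm = 2e-09 m
E = (pi * 1.055e-34)^2 / (2 * 9.109e-31 * (2e-09)^2)
E(J) = 1.50745e-20
E = E(J) / 1.602e-19 = 0.0941 eV

0.0941


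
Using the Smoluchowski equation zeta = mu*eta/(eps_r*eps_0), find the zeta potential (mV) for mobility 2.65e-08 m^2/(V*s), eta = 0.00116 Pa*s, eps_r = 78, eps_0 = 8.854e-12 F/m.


Smoluchowski equation: zeta = mu * eta / (eps_r * eps_0)
zeta = 2.65e-08 * 0.00116 / (78 * 8.854e-12)
zeta = 0.044511 V = 44.51 mV

44.51


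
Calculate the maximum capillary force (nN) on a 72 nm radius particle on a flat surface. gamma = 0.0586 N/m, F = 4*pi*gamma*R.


Convert radius: R = 72 nm = 7.2e-08 m
F = 4 * pi * gamma * R
F = 4 * pi * 0.0586 * 7.2e-08
F = 5.302e-08 N = 53.02 nN

53.02


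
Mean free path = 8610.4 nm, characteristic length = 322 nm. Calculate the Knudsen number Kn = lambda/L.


Knudsen number Kn = lambda / L
Kn = 8610.4 / 322
Kn = 26.7404

26.7404


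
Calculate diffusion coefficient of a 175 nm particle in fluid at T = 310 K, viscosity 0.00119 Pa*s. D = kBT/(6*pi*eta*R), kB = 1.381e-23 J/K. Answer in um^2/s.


Radius R = 175/2 = 87.5 nm = 8.75e-08 m
D = kB*T / (6*pi*eta*R)
D = 1.381e-23 * 310 / (6 * pi * 0.00119 * 8.75e-08)
D = 2.18122e-12 m^2/s = 2.181 um^2/s

2.181


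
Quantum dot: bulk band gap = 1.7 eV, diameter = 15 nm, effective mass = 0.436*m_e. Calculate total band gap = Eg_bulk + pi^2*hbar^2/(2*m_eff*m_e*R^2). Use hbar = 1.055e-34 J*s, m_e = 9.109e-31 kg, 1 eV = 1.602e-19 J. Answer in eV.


Radius R = 15/2 nm = 7.5e-09 m
Confinement energy dE = pi^2 * hbar^2 / (2 * m_eff * m_e * R^2)
dE = pi^2 * (1.055e-34)^2 / (2 * 0.436 * 9.109e-31 * (7.5e-09)^2) J, divided by 1.602e-19 J/eV
dE = 0.0153 eV
Total band gap = E_g(bulk) + dE = 1.7 + 0.0153 = 1.7153 eV

1.7153


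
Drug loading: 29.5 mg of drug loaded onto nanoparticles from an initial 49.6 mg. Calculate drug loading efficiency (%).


Drug loading efficiency = (drug loaded / drug initial) * 100
DLE = 29.5 / 49.6 * 100
DLE = 0.5948 * 100
DLE = 59.48%

59.48


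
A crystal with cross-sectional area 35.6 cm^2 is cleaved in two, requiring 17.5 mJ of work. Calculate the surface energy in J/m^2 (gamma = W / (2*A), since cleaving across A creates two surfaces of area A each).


Convert: A = 35.6 cm^2 = 0.00356 m^2, W = 17.5 mJ = 0.0175 J
Cleaving exposes two faces of area A, so total new surface = 2*A and gamma = W / (2*A)
gamma = 0.0175 / (2 * 0.00356)
gamma = 2.458 J/m^2

2.458


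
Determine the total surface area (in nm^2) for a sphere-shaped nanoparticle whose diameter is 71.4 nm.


Radius r = 71.4/2 = 35.7 nm
Surface area SA = 4 * pi * r^2
SA = 4 * pi * (35.7)^2
SA = 16015.71 nm^2

16015.71


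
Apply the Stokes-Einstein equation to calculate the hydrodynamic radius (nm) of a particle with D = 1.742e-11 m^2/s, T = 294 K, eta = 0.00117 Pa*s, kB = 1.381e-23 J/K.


Stokes-Einstein: R = kB*T / (6*pi*eta*D)
R = 1.381e-23 * 294 / (6 * pi * 0.00117 * 1.742e-11)
R = 1.05683e-08 m = 10.57 nm

10.57


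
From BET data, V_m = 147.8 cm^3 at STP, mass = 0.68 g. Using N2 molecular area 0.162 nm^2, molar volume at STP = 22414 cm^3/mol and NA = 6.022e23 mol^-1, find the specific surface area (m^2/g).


Number of moles in monolayer = V_m / 22414 = 147.8 / 22414 = 0.00659409
Number of molecules = moles * NA = 0.00659409 * 6.022e23
SA = molecules * sigma / mass
SA = (147.8 / 22414) * 6.022e23 * 0.162e-18 / 0.68
SA = 946.0 m^2/g

946.0
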